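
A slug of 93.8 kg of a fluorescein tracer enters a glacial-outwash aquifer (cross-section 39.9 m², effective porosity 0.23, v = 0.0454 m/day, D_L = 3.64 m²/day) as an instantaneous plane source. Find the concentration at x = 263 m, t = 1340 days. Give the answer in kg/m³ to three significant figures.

For an instantaneous plane source, C(x,t) = M/(n_e·A·√(4πDt)) · exp(−(x−vt)²/(4Dt)), with n_e·A the pore (flow) area.
Plume center vt = 0.0454 × 1340 = 60.836 m, so the well at 263 m is 202.164 m downgradient of the peak.
√(4πDt) = 247.6 m, giving peak height M/(n_e·A·√(4πDt)) = 93.8/(0.23 × 39.9 × 247.6) = 0.04128 kg/m³.
(x−vt)²/(4Dt) = (202.164)²/(4 × 3.64 × 1340) = 2.095; exp(−2.095) = 0.1231.
C = 0.04128 × 0.1231 = 0.00508 kg/m³.

0.00508 kg/m³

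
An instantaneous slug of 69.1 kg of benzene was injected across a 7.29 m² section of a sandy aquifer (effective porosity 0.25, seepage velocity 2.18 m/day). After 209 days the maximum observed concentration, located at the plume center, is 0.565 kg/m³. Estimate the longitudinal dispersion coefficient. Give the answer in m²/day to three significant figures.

1.71 m²/day

At the plume center C_max = M/(n_e·A·√(4πDt)), so D = M²/(4πt·(n_e·A·C_max)²).
n_e·A·C_max = 0.25 × 7.29 × 0.565 = 1.030 kg/m.
D = 69.1²/(4π × 209 × 1.030²) = 1.71 m²/day.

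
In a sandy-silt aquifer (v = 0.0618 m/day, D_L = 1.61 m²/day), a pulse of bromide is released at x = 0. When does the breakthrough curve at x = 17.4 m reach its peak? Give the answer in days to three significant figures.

85.4 days

For the 1D instantaneous-source solution, setting ∂C/∂t = 0 at fixed x gives v²t² + 2Dt − x² = 0, so t = (√(D² + v²x²) − D)/v².
√(D² + v²x²) = √(1.61² + 0.0618² × 17.4²) = 1.936; v² = 0.00381924.
t = (1.936 − 1.61)/0.00381924 = 85.4 days (vs. the pure-advection estimate x/v = 282 d).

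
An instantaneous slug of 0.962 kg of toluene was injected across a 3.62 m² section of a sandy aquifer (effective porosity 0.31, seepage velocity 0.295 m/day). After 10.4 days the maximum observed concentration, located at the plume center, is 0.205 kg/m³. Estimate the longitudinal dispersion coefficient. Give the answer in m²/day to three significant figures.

At the plume center C_max = M/(n_e·A·√(4πDt)), so D = M²/(4πt·(n_e·A·C_max)²).
n_e·A·C_max = 0.31 × 3.62 × 0.205 = 0.2301 kg/m.
D = 0.962²/(4π × 10.4 × 0.2301²) = 0.134 m²/day.

0.134 m²/day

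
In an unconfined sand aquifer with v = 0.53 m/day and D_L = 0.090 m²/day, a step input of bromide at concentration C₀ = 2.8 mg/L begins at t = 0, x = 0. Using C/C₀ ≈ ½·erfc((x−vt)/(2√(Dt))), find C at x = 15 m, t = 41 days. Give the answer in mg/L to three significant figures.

2.78 mg/L

For a continuous step input, C/C₀ ≈ ½·erfc((x−vt)/(2√(Dt))).
vt = 0.53 × 41 = 21.73 m and 2√(Dt) = 2√(0.090 × 41) = 3.842 m.
Argument (x−vt)/(2√(Dt)) = (15 − 21.73)/3.842 = -1.752; ½·erfc(-1.752) = 0.9934.
C = 2.8 × 0.9934 = 2.78 mg/L.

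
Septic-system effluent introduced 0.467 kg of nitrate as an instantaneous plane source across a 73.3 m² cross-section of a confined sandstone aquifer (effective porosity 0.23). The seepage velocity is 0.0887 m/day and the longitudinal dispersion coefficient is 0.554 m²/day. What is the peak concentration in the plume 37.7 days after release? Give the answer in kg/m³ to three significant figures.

The peak of an instantaneous 1D plume sits at x = vt; there the Gaussian factor is 1 and C_max = M/(n_e·A·√(4πDt)), where n_e·A is the pore area the mass is dissolved in.
√(4πDt) = √(4π × 0.554 × 37.7) = 16.20 m, so C_max = 0.467/(0.23 × 73.3 × 16.20) = 0.00171 kg/m³.

0.00171 kg/m³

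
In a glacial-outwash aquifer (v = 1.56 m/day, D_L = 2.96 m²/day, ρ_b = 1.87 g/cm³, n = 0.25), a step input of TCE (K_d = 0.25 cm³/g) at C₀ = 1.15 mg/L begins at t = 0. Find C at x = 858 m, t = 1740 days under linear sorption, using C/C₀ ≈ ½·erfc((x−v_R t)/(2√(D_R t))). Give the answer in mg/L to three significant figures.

1.07 mg/L

Retardation factor R = 1 + ρ_b·K_d/n = 1 + 1.87 × 0.25/0.25 = 2.870.
Sorption retards both mechanisms: v_R = v/R = 0.5436 m/day, D_R = D/R = 1.031 m²/day.
v_R·t = 0.5436 × 1740 = 945.864 m; 2√(D_R t) = 84.71 m; argument = (858 − 945.864)/84.71 = -1.037.
C = C₀ × ½·erfc(-1.037) = 1.15 × 0.9287 = 1.07 mg/L.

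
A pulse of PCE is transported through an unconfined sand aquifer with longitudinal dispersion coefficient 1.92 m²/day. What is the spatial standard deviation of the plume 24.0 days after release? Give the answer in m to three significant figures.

9.60 m

Dispersive spreading gives a Gaussian with σ² = 2Dt; advection only shifts the center.
σ = √(2 × 1.92 × 24.0) = 9.60 m.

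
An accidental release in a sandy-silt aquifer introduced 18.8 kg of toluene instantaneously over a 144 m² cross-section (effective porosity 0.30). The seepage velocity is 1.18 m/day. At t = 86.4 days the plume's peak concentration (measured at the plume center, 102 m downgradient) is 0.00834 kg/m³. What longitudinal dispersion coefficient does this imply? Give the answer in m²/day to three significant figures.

2.51 m²/day

At the plume center C_max = M/(n_e·A·√(4πDt)), so D = M²/(4πt·(n_e·A·C_max)²).
n_e·A·C_max = 0.30 × 144 × 0.00834 = 0.3603 kg/m.
D = 18.8²/(4π × 86.4 × 0.3603²) = 2.51 m²/day.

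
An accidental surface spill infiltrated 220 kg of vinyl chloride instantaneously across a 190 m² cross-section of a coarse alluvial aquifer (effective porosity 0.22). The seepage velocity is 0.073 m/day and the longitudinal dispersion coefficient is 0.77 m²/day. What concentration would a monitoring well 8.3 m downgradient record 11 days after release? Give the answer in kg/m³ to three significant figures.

For an instantaneous plane source, C(x,t) = M/(n_e·A·√(4πDt)) · exp(−(x−vt)²/(4Dt)), with n_e·A the pore (flow) area.
Plume center vt = 0.073 × 11 = 0.803 m, so the well at 8.3 m is 7.497 m downgradient of the peak.
√(4πDt) = 10.32 m, giving peak height M/(n_e·A·√(4πDt)) = 220/(0.22 × 190 × 10.32) = 0.5100 kg/m³.
(x−vt)²/(4Dt) = (7.497)²/(4 × 0.77 × 11) = 1.659; exp(−1.659) = 0.1903.
C = 0.5100 × 0.1903 = 0.0971 kg/m³.

0.0971 kg/m³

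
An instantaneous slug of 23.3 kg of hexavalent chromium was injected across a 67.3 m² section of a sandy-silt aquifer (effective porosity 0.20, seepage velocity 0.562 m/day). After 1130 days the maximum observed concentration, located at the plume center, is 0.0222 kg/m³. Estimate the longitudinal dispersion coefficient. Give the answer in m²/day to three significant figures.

At the plume center C_max = M/(n_e·A·√(4πDt)), so D = M²/(4πt·(n_e·A·C_max)²).
n_e·A·C_max = 0.20 × 67.3 × 0.0222 = 0.2988 kg/m.
D = 23.3²/(4π × 1130 × 0.2988²) = 0.428 m²/day.

0.428 m²/day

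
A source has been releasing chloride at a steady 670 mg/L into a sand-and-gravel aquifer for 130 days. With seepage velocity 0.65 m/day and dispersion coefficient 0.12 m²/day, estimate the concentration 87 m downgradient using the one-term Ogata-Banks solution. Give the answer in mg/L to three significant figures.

219 mg/L

For a continuous step input, C/C₀ ≈ ½·erfc((x−vt)/(2√(Dt))).
vt = 0.65 × 130 = 84.5 m and 2√(Dt) = 2√(0.12 × 130) = 7.899 m.
Argument (x−vt)/(2√(Dt)) = (87 − 84.5)/7.899 = 0.3165; ½·erfc(0.3165) = 0.3272.
C = 670 × 0.3272 = 219 mg/L.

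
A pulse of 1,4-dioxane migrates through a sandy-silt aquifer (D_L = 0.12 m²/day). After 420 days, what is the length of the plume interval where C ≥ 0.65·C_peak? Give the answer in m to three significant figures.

The plume is Gaussian with σ = √(2Dt) = √(2 × 0.12 × 420) = 10.04 m.
C/C_peak = exp(−Δx²/(2σ²)) = 0.65 ⇒ Δx = σ·√(−2 ln 0.65) = 10.04 × 0.9282 = 9.319 m.
Width = 2Δx = 18.6 m.

18.6 m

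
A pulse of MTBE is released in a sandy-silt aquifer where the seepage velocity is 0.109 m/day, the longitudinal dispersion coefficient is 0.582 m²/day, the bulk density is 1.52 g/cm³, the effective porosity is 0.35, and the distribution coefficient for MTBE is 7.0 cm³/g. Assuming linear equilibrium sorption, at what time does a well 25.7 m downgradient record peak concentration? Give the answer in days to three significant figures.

6020 days

Retardation factor R = 1 + ρ_b·K_d/n = 1 + 1.52 × 7.0/0.35 = 31.40.
Sorption retards both mechanisms: v_R = v/R = 0.003471 m/day, D_R = D/R = 0.01854 m²/day.
Peak time from v_R²t² + 2D_R t − x² = 0: t = (√(D_R² + v_R²x²) − D_R)/v_R².
√(D_R² + v_R²x²) = √(0.01854² + 0.003471² × 25.7²) = 0.09111; v_R² = 1.205e-05.
t = (0.09111 − 0.01854)/1.205e-05 = 6020 days.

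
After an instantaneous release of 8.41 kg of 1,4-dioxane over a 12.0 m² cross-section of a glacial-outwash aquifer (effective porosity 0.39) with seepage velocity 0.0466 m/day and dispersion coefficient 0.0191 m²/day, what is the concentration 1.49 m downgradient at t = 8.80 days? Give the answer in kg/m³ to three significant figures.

For an instantaneous plane source, C(x,t) = M/(n_e·A·√(4πDt)) · exp(−(x−vt)²/(4Dt)), with n_e·A the pore (flow) area.
Plume center vt = 0.0466 × 8.80 = 0.41008 m, so the well at 1.49 m is 1.07992 m downgradient of the peak.
√(4πDt) = 1.453 m, giving peak height M/(n_e·A·√(4πDt)) = 8.41/(0.39 × 12.0 × 1.453) = 1.237 kg/m³.
(x−vt)²/(4Dt) = (1.07992)²/(4 × 0.0191 × 8.80) = 1.735; exp(−1.735) = 0.1764.
C = 1.237 × 0.1764 = 0.218 kg/m³.

0.218 kg/m³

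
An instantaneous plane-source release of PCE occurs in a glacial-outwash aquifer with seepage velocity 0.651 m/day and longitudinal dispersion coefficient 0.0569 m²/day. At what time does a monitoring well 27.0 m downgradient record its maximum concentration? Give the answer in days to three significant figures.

41.3 days

For the 1D instantaneous-source solution, setting ∂C/∂t = 0 at fixed x gives v²t² + 2Dt − x² = 0, so t = (√(D² + v²x²) − D)/v².
√(D² + v²x²) = √(0.0569² + 0.651² × 27.0²) = 17.58; v² = 0.423801.
t = (17.58 − 0.0569)/0.423801 = 41.3 days (vs. the pure-advection estimate x/v = 41.5 d).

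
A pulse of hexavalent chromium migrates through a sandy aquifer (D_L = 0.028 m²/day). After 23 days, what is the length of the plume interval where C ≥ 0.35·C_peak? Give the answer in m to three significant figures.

3.29 m

The plume is Gaussian with σ = √(2Dt) = √(2 × 0.028 × 23) = 1.135 m.
C/C_peak = exp(−Δx²/(2σ²)) = 0.35 ⇒ Δx = σ·√(−2 ln 0.35) = 1.135 × 1.449 = 1.645 m.
Width = 2Δx = 3.29 m.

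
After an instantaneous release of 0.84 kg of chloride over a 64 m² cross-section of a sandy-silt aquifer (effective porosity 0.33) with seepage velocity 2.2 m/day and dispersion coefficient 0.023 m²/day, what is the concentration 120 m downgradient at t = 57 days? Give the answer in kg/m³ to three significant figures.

For an instantaneous plane source, C(x,t) = M/(n_e·A·√(4πDt)) · exp(−(x−vt)²/(4Dt)), with n_e·A the pore (flow) area.
Plume center vt = 2.2 × 57 = 125.4 m, so the well at 120 m is 5.4 m upgradient of the peak.
√(4πDt) = 4.059 m, giving peak height M/(n_e·A·√(4πDt)) = 0.84/(0.33 × 64 × 4.059) = 0.009799 kg/m³.
(x−vt)²/(4Dt) = (-5.4)²/(4 × 0.023 × 57) = 5.561; exp(−5.561) = 0.003845.
C = 0.009799 × 0.003845 = 3.77e-05 kg/m³.

3.77e-05 kg/m³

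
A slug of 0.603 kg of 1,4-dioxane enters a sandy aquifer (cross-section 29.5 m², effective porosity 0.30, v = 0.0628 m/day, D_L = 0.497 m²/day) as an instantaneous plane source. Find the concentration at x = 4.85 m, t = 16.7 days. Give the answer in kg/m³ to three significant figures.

For an instantaneous plane source, C(x,t) = M/(n_e·A·√(4πDt)) · exp(−(x−vt)²/(4Dt)), with n_e·A the pore (flow) area.
Plume center vt = 0.0628 × 16.7 = 1.04876 m, so the well at 4.85 m is 3.80124 m downgradient of the peak.
√(4πDt) = 10.21 m, giving peak height M/(n_e·A·√(4πDt)) = 0.603/(0.30 × 29.5 × 10.21) = 0.006673 kg/m³.
(x−vt)²/(4Dt) = (3.80124)²/(4 × 0.497 × 16.7) = 0.4352; exp(−0.4352) = 0.6471.
C = 0.006673 × 0.6471 = 0.00432 kg/m³.

0.00432 kg/m³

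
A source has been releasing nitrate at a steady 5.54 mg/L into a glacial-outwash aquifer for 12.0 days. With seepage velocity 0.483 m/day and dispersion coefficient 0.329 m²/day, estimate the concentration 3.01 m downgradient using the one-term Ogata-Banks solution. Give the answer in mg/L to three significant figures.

4.65 mg/L

For a continuous step input, C/C₀ ≈ ½·erfc((x−vt)/(2√(Dt))).
vt = 0.483 × 12.0 = 5.796 m and 2√(Dt) = 2√(0.329 × 12.0) = 3.974 m.
Argument (x−vt)/(2√(Dt)) = (3.01 − 5.796)/3.974 = -0.7011; ½·erfc(-0.7011) = 0.8393.
C = 5.54 × 0.8393 = 4.65 mg/L.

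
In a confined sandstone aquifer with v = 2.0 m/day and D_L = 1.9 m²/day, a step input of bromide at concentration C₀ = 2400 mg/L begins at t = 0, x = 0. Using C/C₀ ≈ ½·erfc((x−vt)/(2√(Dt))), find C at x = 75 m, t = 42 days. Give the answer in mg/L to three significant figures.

1830 mg/L

For a continuous step input, C/C₀ ≈ ½·erfc((x−vt)/(2√(Dt))).
vt = 2.0 × 42 = 84 m and 2√(Dt) = 2√(1.9 × 42) = 17.87 m.
Argument (x−vt)/(2√(Dt)) = (75 − 84)/17.87 = -0.5036; ½·erfc(-0.5036) = 0.7618.
C = 2400 × 0.7618 = 1830 mg/L.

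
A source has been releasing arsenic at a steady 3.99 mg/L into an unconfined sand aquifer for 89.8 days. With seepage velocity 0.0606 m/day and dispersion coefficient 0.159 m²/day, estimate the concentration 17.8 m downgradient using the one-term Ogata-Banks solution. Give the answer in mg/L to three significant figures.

0.0414 mg/L

For a continuous step input, C/C₀ ≈ ½·erfc((x−vt)/(2√(Dt))).
vt = 0.0606 × 89.8 = 5.44188 m and 2√(Dt) = 2√(0.159 × 89.8) = 7.557 m.
Argument (x−vt)/(2√(Dt)) = (17.8 − 5.44188)/7.557 = 1.635; ½·erfc(1.635) = 0.01038.
C = 3.99 × 0.01038 = 0.0414 mg/L.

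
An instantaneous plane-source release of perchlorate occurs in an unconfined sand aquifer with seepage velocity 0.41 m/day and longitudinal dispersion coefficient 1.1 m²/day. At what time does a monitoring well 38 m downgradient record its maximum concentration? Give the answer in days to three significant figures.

86.4 days

For the 1D instantaneous-source solution, setting ∂C/∂t = 0 at fixed x gives v²t² + 2Dt − x² = 0, so t = (√(D² + v²x²) − D)/v².
√(D² + v²x²) = √(1.1² + 0.41² × 38²) = 15.62; v² = 0.1681.
t = (15.62 − 1.1)/0.1681 = 86.4 days (vs. the pure-advection estimate x/v = 92.7 d).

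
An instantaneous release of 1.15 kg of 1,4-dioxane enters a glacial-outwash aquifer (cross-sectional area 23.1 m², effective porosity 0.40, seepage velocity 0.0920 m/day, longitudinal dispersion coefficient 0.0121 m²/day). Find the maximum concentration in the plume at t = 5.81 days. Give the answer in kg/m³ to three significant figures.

The peak of an instantaneous 1D plume sits at x = vt; there the Gaussian factor is 1 and C_max = M/(n_e·A·√(4πDt)), where n_e·A is the pore area the mass is dissolved in.
√(4πDt) = √(4π × 0.0121 × 5.81) = 0.9399 m, so C_max = 1.15/(0.40 × 23.1 × 0.9399) = 0.132 kg/m³.

0.132 kg/m³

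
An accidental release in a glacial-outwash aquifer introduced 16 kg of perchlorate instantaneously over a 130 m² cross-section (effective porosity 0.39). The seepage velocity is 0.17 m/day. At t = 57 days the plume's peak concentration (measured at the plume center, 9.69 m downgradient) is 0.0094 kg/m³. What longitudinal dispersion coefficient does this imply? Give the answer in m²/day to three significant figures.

1.57 m²/day

At the plume center C_max = M/(n_e·A·√(4πDt)), so D = M²/(4πt·(n_e·A·C_max)²).
n_e·A·C_max = 0.39 × 130 × 0.0094 = 0.4766 kg/m.
D = 16²/(4π × 57 × 0.4766²) = 1.57 m²/day.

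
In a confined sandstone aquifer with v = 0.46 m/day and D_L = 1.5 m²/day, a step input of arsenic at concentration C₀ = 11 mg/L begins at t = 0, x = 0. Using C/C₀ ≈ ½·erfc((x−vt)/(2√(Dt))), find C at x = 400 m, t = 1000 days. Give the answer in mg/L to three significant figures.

For a continuous step input, C/C₀ ≈ ½·erfc((x−vt)/(2√(Dt))).
vt = 0.46 × 1000 = 460 m and 2√(Dt) = 2√(1.5 × 1000) = 77.46 m.
Argument (x−vt)/(2√(Dt)) = (400 − 460)/77.46 = -0.7746; ½·erfc(-0.7746) = 0.8633.
C = 11 × 0.8633 = 9.50 mg/L.

9.50 mg/L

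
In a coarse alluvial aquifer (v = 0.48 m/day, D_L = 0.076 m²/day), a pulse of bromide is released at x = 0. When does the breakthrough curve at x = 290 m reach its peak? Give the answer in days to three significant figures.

604 days

For the 1D instantaneous-source solution, setting ∂C/∂t = 0 at fixed x gives v²t² + 2Dt − x² = 0, so t = (√(D² + v²x²) − D)/v².
√(D² + v²x²) = √(0.076² + 0.48² × 290²) = 139.2; v² = 0.2304.
t = (139.2 − 0.076)/0.2304 = 604 days (vs. the pure-advection estimate x/v = 604 d).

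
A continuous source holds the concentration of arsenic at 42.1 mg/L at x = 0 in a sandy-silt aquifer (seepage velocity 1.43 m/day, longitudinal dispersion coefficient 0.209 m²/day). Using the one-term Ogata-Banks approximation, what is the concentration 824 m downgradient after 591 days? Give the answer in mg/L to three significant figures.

For a continuous step input, C/C₀ ≈ ½·erfc((x−vt)/(2√(Dt))).
vt = 1.43 × 591 = 845.13 m and 2√(Dt) = 2√(0.209 × 591) = 22.23 m.
Argument (x−vt)/(2√(Dt)) = (824 − 845.13)/22.23 = -0.9505; ½·erfc(-0.9505) = 0.9106.
C = 42.1 × 0.9106 = 38.3 mg/L.

38.3 mg/L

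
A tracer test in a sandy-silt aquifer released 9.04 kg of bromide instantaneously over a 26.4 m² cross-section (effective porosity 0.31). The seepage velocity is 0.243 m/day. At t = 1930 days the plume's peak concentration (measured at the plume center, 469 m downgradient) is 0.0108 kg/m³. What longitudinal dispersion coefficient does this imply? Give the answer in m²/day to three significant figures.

At the plume center C_max = M/(n_e·A·√(4πDt)), so D = M²/(4πt·(n_e·A·C_max)²).
n_e·A·C_max = 0.31 × 26.4 × 0.0108 = 0.08839 kg/m.
D = 9.04²/(4π × 1930 × 0.08839²) = 0.431 m²/day.

0.431 m²/day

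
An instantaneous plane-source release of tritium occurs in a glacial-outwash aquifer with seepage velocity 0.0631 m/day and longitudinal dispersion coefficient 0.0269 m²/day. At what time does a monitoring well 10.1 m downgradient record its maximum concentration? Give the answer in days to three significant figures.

For the 1D instantaneous-source solution, setting ∂C/∂t = 0 at fixed x gives v²t² + 2Dt − x² = 0, so t = (√(D² + v²x²) − D)/v².
√(D² + v²x²) = √(0.0269² + 0.0631² × 10.1²) = 0.6379; v² = 0.00398161.
t = (0.6379 − 0.0269)/0.00398161 = 153 days (vs. the pure-advection estimate x/v = 160 d).

153 days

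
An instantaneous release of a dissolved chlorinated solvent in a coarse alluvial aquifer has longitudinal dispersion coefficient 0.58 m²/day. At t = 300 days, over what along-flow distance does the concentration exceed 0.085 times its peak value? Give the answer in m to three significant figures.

82.8 m

The plume is Gaussian with σ = √(2Dt) = √(2 × 0.58 × 300) = 18.65 m.
C/C_peak = exp(−Δx²/(2σ²)) = 0.085 ⇒ Δx = σ·√(−2 ln 0.085) = 18.65 × 2.220 = 41.40 m.
Width = 2Δx = 82.8 m.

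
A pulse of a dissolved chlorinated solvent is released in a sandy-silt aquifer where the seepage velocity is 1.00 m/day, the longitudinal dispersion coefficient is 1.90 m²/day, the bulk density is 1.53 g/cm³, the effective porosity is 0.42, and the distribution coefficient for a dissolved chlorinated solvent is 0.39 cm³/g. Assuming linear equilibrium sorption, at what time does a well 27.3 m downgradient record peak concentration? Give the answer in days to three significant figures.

Retardation factor R = 1 + ρ_b·K_d/n = 1 + 1.53 × 0.39/0.42 = 2.421.
Sorption retards both mechanisms: v_R = v/R = 0.4131 m/day, D_R = D/R = 0.7848 m²/day.
Peak time from v_R²t² + 2D_R t − x² = 0: t = (√(D_R² + v_R²x²) − D_R)/v_R².
√(D_R² + v_R²x²) = √(0.7848² + 0.4131² × 27.3²) = 11.30; v_R² = 0.1707.
t = (11.30 − 0.7848)/0.1707 = 61.6 days.

61.6 days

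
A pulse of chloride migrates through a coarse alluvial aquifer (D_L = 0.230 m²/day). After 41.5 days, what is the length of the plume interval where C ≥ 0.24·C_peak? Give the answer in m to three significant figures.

14.8 m

The plume is Gaussian with σ = √(2Dt) = √(2 × 0.230 × 41.5) = 4.369 m.
C/C_peak = exp(−Δx²/(2σ²)) = 0.24 ⇒ Δx = σ·√(−2 ln 0.24) = 4.369 × 1.689 = 7.379 m.
Width = 2Δx = 14.8 m.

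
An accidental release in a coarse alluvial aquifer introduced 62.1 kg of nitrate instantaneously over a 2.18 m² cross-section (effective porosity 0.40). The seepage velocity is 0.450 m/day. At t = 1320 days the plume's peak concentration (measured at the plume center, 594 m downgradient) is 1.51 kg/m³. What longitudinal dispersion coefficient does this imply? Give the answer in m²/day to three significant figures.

0.134 m²/day

At the plume center C_max = M/(n_e·A·√(4πDt)), so D = M²/(4πt·(n_e·A·C_max)²).
n_e·A·C_max = 0.40 × 2.18 × 1.51 = 1.317 kg/m.
D = 62.1²/(4π × 1320 × 1.317²) = 0.134 m²/day.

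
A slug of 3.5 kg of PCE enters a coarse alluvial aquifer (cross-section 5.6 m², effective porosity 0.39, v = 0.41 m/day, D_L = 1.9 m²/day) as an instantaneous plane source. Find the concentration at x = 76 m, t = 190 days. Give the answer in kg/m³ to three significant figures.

For an instantaneous plane source, C(x,t) = M/(n_e·A·√(4πDt)) · exp(−(x−vt)²/(4Dt)), with n_e·A the pore (flow) area.
Plume center vt = 0.41 × 190 = 77.9 m, so the well at 76 m is 1.9 m upgradient of the peak.
√(4πDt) = 67.35 m, giving peak height M/(n_e·A·√(4πDt)) = 3.5/(0.39 × 5.6 × 67.35) = 0.02379 kg/m³.
(x−vt)²/(4Dt) = (-1.9)²/(4 × 1.9 × 190) = 0.002500; exp(−0.002500) = 0.9975.
C = 0.02379 × 0.9975 = 0.0237 kg/m³.

0.0237 kg/m³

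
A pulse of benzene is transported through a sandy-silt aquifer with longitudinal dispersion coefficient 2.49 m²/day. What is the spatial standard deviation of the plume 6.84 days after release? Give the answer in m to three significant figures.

Dispersive spreading gives a Gaussian with σ² = 2Dt; advection only shifts the center.
σ = √(2 × 2.49 × 6.84) = 5.84 m.

5.84 m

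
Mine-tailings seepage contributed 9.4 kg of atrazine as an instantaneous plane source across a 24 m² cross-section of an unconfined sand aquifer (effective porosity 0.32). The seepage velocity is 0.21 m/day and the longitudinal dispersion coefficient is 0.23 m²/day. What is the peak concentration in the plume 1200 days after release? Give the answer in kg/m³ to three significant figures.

0.0208 kg/m³

The peak of an instantaneous 1D plume sits at x = vt; there the Gaussian factor is 1 and C_max = M/(n_e·A·√(4πDt)), where n_e·A is the pore area the mass is dissolved in.
√(4πDt) = √(4π × 0.23 × 1200) = 58.89 m, so C_max = 9.4/(0.32 × 24 × 58.89) = 0.0208 kg/m³.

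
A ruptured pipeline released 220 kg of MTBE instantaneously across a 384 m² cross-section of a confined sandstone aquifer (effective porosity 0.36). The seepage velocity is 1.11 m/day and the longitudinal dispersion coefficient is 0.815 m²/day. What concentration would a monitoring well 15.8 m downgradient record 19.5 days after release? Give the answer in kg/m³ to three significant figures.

0.0658 kg/m³

For an instantaneous plane source, C(x,t) = M/(n_e·A·√(4πDt)) · exp(−(x−vt)²/(4Dt)), with n_e·A the pore (flow) area.
Plume center vt = 1.11 × 19.5 = 21.645 m, so the well at 15.8 m is 5.845 m upgradient of the peak.
√(4πDt) = 14.13 m, giving peak height M/(n_e·A·√(4πDt)) = 220/(0.36 × 384 × 14.13) = 0.1126 kg/m³.
(x−vt)²/(4Dt) = (-5.845)²/(4 × 0.815 × 19.5) = 0.5374; exp(−0.5374) = 0.5843.
C = 0.1126 × 0.5843 = 0.0658 kg/m³.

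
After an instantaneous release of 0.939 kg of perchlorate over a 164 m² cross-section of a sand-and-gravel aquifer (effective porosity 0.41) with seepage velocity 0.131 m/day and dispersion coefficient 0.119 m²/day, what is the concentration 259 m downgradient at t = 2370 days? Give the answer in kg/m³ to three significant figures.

For an instantaneous plane source, C(x,t) = M/(n_e·A·√(4πDt)) · exp(−(x−vt)²/(4Dt)), with n_e·A the pore (flow) area.
Plume center vt = 0.131 × 2370 = 310.47 m, so the well at 259 m is 51.47 m upgradient of the peak.
√(4πDt) = 59.53 m, giving peak height M/(n_e·A·√(4πDt)) = 0.939/(0.41 × 164 × 59.53) = 0.0002346 kg/m³.
(x−vt)²/(4Dt) = (-51.47)²/(4 × 0.119 × 2370) = 2.348; exp(−2.348) = 0.09556.
C = 0.0002346 × 0.09556 = 2.24e-05 kg/m³.

2.24e-05 kg/m³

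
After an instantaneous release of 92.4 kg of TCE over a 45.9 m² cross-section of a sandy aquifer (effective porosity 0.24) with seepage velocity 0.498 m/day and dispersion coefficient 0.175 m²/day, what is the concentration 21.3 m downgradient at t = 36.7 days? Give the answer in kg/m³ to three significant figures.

0.654 kg/m³

For an instantaneous plane source, C(x,t) = M/(n_e·A·√(4πDt)) · exp(−(x−vt)²/(4Dt)), with n_e·A the pore (flow) area.
Plume center vt = 0.498 × 36.7 = 18.2766 m, so the well at 21.3 m is 3.0234 m downgradient of the peak.
√(4πDt) = 8.984 m, giving peak height M/(n_e·A·√(4πDt)) = 92.4/(0.24 × 45.9 × 8.984) = 0.9336 kg/m³.
(x−vt)²/(4Dt) = (3.0234)²/(4 × 0.175 × 36.7) = 0.3558; exp(−0.3558) = 0.7006.
C = 0.9336 × 0.7006 = 0.654 kg/m³.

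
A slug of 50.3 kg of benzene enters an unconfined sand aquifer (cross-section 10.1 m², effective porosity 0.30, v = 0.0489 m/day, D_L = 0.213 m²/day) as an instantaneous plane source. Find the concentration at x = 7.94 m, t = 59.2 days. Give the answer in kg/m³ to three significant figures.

0.796 kg/m³

For an instantaneous plane source, C(x,t) = M/(n_e·A·√(4πDt)) · exp(−(x−vt)²/(4Dt)), with n_e·A the pore (flow) area.
Plume center vt = 0.0489 × 59.2 = 2.89488 m, so the well at 7.94 m is 5.04512 m downgradient of the peak.
√(4πDt) = 12.59 m, giving peak height M/(n_e·A·√(4πDt)) = 50.3/(0.30 × 10.1 × 12.59) = 1.319 kg/m³.
(x−vt)²/(4Dt) = (5.04512)²/(4 × 0.213 × 59.2) = 0.5046; exp(−0.5046) = 0.6037.
C = 1.319 × 0.6037 = 0.796 kg/m³.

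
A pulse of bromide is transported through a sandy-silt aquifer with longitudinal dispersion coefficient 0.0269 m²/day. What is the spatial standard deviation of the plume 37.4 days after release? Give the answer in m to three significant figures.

1.42 m

Dispersive spreading gives a Gaussian with σ² = 2Dt; advection only shifts the center.
σ = √(2 × 0.0269 × 37.4) = 1.42 m.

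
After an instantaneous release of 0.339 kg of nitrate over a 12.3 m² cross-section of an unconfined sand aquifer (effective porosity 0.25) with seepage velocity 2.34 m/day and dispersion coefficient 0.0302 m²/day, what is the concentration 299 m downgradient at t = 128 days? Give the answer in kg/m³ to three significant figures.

For an instantaneous plane source, C(x,t) = M/(n_e·A·√(4πDt)) · exp(−(x−vt)²/(4Dt)), with n_e·A the pore (flow) area.
Plume center vt = 2.34 × 128 = 299.52 m, so the well at 299 m is 0.52 m upgradient of the peak.
√(4πDt) = 6.970 m, giving peak height M/(n_e·A·√(4πDt)) = 0.339/(0.25 × 12.3 × 6.970) = 0.01582 kg/m³.
(x−vt)²/(4Dt) = (-0.52)²/(4 × 0.0302 × 128) = 0.01749; exp(−0.01749) = 0.9827.
C = 0.01582 × 0.9827 = 0.0155 kg/m³.

0.0155 kg/m³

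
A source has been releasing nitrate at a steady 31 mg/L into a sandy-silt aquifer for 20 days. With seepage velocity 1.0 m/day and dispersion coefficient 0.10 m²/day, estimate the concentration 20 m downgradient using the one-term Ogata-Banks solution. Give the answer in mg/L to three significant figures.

15.5 mg/L

For a continuous step input, C/C₀ ≈ ½·erfc((x−vt)/(2√(Dt))).
vt = 1.0 × 20 = 20 m and 2√(Dt) = 2√(0.10 × 20) = 2.828 m.
Argument (x−vt)/(2√(Dt)) = (20 − 20)/2.828 = 0; ½·erfc(0) = 0.5000.
C = 31 × 0.5000 = 15.5 mg/L.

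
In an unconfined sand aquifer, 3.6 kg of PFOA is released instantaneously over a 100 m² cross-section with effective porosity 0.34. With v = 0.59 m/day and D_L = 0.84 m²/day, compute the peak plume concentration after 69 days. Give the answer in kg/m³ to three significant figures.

0.00392 kg/m³

The peak of an instantaneous 1D plume sits at x = vt; there the Gaussian factor is 1 and C_max = M/(n_e·A·√(4πDt)), where n_e·A is the pore area the mass is dissolved in.
√(4πDt) = √(4π × 0.84 × 69) = 26.99 m, so C_max = 3.6/(0.34 × 100 × 26.99) = 0.00392 kg/m³.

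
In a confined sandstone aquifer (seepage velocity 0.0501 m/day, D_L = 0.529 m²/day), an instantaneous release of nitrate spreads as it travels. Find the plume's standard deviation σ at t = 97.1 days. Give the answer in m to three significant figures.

10.1 m

Dispersive spreading gives a Gaussian with σ² = 2Dt; advection only shifts the center.
σ = √(2 × 0.529 × 97.1) = 10.1 m.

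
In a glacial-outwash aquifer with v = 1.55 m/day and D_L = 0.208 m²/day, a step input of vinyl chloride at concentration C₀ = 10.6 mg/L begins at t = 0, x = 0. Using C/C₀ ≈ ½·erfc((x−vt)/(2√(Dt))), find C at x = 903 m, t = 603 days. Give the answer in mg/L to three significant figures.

For a continuous step input, C/C₀ ≈ ½·erfc((x−vt)/(2√(Dt))).
vt = 1.55 × 603 = 934.65 m and 2√(Dt) = 2√(0.208 × 603) = 22.40 m.
Argument (x−vt)/(2√(Dt)) = (903 − 934.65)/22.40 = -1.413; ½·erfc(-1.413) = 0.9772.
C = 10.6 × 0.9772 = 10.4 mg/L.

10.4 mg/L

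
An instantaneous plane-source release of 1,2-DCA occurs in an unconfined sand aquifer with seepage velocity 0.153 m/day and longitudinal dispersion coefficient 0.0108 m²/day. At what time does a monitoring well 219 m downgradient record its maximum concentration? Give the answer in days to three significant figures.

For the 1D instantaneous-source solution, setting ∂C/∂t = 0 at fixed x gives v²t² + 2Dt − x² = 0, so t = (√(D² + v²x²) − D)/v².
√(D² + v²x²) = √(0.0108² + 0.153² × 219²) = 33.51; v² = 0.023409.
t = (33.51 − 0.0108)/0.023409 = 1430 days (vs. the pure-advection estimate x/v = 1430 d).

1430 days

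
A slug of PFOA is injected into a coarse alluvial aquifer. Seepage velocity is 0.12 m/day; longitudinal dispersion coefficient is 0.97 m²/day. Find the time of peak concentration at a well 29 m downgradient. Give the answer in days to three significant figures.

184 days

For the 1D instantaneous-source solution, setting ∂C/∂t = 0 at fixed x gives v²t² + 2Dt − x² = 0, so t = (√(D² + v²x²) − D)/v².
√(D² + v²x²) = √(0.97² + 0.12² × 29²) = 3.613; v² = 0.0144.
t = (3.613 − 0.97)/0.0144 = 184 days (vs. the pure-advection estimate x/v = 242 d).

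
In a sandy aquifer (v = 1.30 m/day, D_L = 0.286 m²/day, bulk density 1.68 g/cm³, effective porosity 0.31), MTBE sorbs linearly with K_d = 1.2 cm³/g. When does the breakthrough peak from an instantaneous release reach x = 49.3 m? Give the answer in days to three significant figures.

Retardation factor R = 1 + ρ_b·K_d/n = 1 + 1.68 × 1.2/0.31 = 7.503.
Sorption retards both mechanisms: v_R = v/R = 0.1733 m/day, D_R = D/R = 0.03812 m²/day.
Peak time from v_R²t² + 2D_R t − x² = 0: t = (√(D_R² + v_R²x²) − D_R)/v_R².
√(D_R² + v_R²x²) = √(0.03812² + 0.1733² × 49.3²) = 8.544; v_R² = 0.03003.
t = (8.544 − 0.03812)/0.03003 = 283 days.

283 days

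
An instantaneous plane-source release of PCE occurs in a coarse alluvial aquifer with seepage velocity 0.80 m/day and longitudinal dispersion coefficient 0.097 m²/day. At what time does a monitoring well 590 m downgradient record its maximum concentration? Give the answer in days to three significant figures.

For the 1D instantaneous-source solution, setting ∂C/∂t = 0 at fixed x gives v²t² + 2Dt − x² = 0, so t = (√(D² + v²x²) − D)/v².
√(D² + v²x²) = √(0.097² + 0.80² × 590²) = 472.0; v² = 0.64.
t = (472.0 − 0.097)/0.64 = 737 days (vs. the pure-advection estimate x/v = 738 d).

737 days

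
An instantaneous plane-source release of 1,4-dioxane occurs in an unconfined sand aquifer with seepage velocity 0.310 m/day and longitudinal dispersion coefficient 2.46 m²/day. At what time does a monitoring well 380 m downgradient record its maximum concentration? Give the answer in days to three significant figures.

1200 days

For the 1D instantaneous-source solution, setting ∂C/∂t = 0 at fixed x gives v²t² + 2Dt − x² = 0, so t = (√(D² + v²x²) − D)/v².
√(D² + v²x²) = √(2.46² + 0.310² × 380²) = 117.8; v² = 0.0961.
t = (117.8 − 2.46)/0.0961 = 1200 days (vs. the pure-advection estimate x/v = 1230 d).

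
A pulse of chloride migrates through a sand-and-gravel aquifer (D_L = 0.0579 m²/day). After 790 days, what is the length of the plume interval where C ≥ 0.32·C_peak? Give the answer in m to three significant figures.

28.9 m

The plume is Gaussian with σ = √(2Dt) = √(2 × 0.0579 × 790) = 9.565 m.
C/C_peak = exp(−Δx²/(2σ²)) = 0.32 ⇒ Δx = σ·√(−2 ln 0.32) = 9.565 × 1.510 = 14.44 m.
Width = 2Δx = 28.9 m.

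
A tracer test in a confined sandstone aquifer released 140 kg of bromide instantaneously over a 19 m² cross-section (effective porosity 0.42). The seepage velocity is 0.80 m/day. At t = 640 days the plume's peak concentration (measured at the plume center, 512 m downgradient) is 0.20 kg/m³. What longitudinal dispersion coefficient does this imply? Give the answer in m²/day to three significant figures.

At the plume center C_max = M/(n_e·A·√(4πDt)), so D = M²/(4πt·(n_e·A·C_max)²).
n_e·A·C_max = 0.42 × 19 × 0.20 = 1.596 kg/m.
D = 140²/(4π × 640 × 1.596²) = 0.957 m²/day.

0.957 m²/day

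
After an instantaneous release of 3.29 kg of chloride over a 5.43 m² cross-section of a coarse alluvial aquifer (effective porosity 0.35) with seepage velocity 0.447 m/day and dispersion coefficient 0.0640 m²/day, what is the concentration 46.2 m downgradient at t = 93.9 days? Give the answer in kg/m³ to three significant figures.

For an instantaneous plane source, C(x,t) = M/(n_e·A·√(4πDt)) · exp(−(x−vt)²/(4Dt)), with n_e·A the pore (flow) area.
Plume center vt = 0.447 × 93.9 = 41.9733 m, so the well at 46.2 m is 4.2267 m downgradient of the peak.
√(4πDt) = 8.690 m, giving peak height M/(n_e·A·√(4πDt)) = 3.29/(0.35 × 5.43 × 8.690) = 0.1992 kg/m³.
(x−vt)²/(4Dt) = (4.2267)²/(4 × 0.0640 × 93.9) = 0.7432; exp(−0.7432) = 0.4756.
C = 0.1992 × 0.4756 = 0.0947 kg/m³.

0.0947 kg/m³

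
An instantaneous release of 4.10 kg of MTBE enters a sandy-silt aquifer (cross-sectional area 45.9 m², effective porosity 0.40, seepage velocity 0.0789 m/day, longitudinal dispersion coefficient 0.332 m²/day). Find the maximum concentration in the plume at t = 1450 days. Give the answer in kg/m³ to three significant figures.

The peak of an instantaneous 1D plume sits at x = vt; there the Gaussian factor is 1 and C_max = M/(n_e·A·√(4πDt)), where n_e·A is the pore area the mass is dissolved in.
√(4πDt) = √(4π × 0.332 × 1450) = 77.78 m, so C_max = 4.10/(0.40 × 45.9 × 77.78) = 0.00287 kg/m³.

0.00287 kg/m³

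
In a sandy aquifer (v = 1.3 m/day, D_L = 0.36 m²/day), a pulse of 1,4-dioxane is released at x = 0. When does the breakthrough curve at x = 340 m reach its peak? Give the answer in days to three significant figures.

261 days

For the 1D instantaneous-source solution, setting ∂C/∂t = 0 at fixed x gives v²t² + 2Dt − x² = 0, so t = (√(D² + v²x²) − D)/v².
√(D² + v²x²) = √(0.36² + 1.3² × 340²) = 442.0; v² = 1.69.
t = (442.0 − 0.36)/1.69 = 261 days (vs. the pure-advection estimate x/v = 262 d).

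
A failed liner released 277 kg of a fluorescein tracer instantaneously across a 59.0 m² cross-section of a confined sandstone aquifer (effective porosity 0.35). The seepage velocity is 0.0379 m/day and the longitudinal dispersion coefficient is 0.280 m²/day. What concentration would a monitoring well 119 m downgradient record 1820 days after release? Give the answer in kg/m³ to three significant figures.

For an instantaneous plane source, C(x,t) = M/(n_e·A·√(4πDt)) · exp(−(x−vt)²/(4Dt)), with n_e·A the pore (flow) area.
Plume center vt = 0.0379 × 1820 = 68.978 m, so the well at 119 m is 50.022 m downgradient of the peak.
√(4πDt) = 80.02 m, giving peak height M/(n_e·A·√(4πDt)) = 277/(0.35 × 59.0 × 80.02) = 0.1676 kg/m³.
(x−vt)²/(4Dt) = (50.022)²/(4 × 0.280 × 1820) = 1.228; exp(−1.228) = 0.2929.
C = 0.1676 × 0.2929 = 0.0491 kg/m³.

0.0491 kg/m³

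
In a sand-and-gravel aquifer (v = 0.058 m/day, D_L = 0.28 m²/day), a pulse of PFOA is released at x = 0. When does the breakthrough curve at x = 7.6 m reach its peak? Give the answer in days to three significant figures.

72.0 days

For the 1D instantaneous-source solution, setting ∂C/∂t = 0 at fixed x gives v²t² + 2Dt − x² = 0, so t = (√(D² + v²x²) − D)/v².
√(D² + v²x²) = √(0.28² + 0.058² × 7.6²) = 0.5222; v² = 0.003364.
t = (0.5222 − 0.28)/0.003364 = 72.0 days (vs. the pure-advection estimate x/v = 131 d).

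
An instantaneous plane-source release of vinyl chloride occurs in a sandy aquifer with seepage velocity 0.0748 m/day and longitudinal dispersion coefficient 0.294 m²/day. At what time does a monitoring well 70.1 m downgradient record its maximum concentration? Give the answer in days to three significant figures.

For the 1D instantaneous-source solution, setting ∂C/∂t = 0 at fixed x gives v²t² + 2Dt − x² = 0, so t = (√(D² + v²x²) − D)/v².
√(D² + v²x²) = √(0.294² + 0.0748² × 70.1²) = 5.252; v² = 0.00559504.
t = (5.252 − 0.294)/0.00559504 = 886 days (vs. the pure-advection estimate x/v = 937 d).

886 days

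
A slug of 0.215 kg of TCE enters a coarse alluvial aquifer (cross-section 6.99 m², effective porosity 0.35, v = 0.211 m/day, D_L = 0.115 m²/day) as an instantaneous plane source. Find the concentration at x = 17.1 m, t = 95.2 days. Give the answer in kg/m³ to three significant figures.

For an instantaneous plane source, C(x,t) = M/(n_e·A·√(4πDt)) · exp(−(x−vt)²/(4Dt)), with n_e·A the pore (flow) area.
Plume center vt = 0.211 × 95.2 = 20.0872 m, so the well at 17.1 m is 2.9872 m upgradient of the peak.
√(4πDt) = 11.73 m, giving peak height M/(n_e·A·√(4πDt)) = 0.215/(0.35 × 6.99 × 11.73) = 0.007492 kg/m³.
(x−vt)²/(4Dt) = (-2.9872)²/(4 × 0.115 × 95.2) = 0.2038; exp(−0.2038) = 0.8156.
C = 0.007492 × 0.8156 = 0.00611 kg/m³.

0.00611 kg/m³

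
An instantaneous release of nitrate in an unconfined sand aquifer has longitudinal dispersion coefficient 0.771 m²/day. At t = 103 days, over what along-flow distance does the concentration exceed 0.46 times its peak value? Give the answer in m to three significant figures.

31.4 m

The plume is Gaussian with σ = √(2Dt) = √(2 × 0.771 × 103) = 12.60 m.
C/C_peak = exp(−Δx²/(2σ²)) = 0.46 ⇒ Δx = σ·√(−2 ln 0.46) = 12.60 × 1.246 = 15.70 m.
Width = 2Δx = 31.4 m.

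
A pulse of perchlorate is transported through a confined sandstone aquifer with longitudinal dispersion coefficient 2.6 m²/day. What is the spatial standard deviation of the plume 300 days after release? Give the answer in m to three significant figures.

39.5 m

Dispersive spreading gives a Gaussian with σ² = 2Dt; advection only shifts the center.
σ = √(2 × 2.6 × 300) = 39.5 m.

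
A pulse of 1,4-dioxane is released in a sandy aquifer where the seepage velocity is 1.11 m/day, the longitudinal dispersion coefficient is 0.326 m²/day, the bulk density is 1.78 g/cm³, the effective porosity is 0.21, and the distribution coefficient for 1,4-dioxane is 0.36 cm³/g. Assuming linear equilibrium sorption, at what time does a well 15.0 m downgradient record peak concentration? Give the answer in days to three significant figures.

53.7 days

Retardation factor R = 1 + ρ_b·K_d/n = 1 + 1.78 × 0.36/0.21 = 4.051.
Sorption retards both mechanisms: v_R = v/R = 0.2740 m/day, D_R = D/R = 0.08047 m²/day.
Peak time from v_R²t² + 2D_R t − x² = 0: t = (√(D_R² + v_R²x²) − D_R)/v_R².
√(D_R² + v_R²x²) = √(0.08047² + 0.2740² × 15.0²) = 4.111; v_R² = 0.07508.
t = (4.111 − 0.08047)/0.07508 = 53.7 days.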